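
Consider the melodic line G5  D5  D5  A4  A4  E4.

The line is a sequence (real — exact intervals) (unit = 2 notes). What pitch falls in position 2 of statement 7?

G#2

The unit is 2 notes. Position-2 pitches of the 3 shown cells: D5, A4, E4.
Each moves down a 4th. Continuing: B3 → F#3 → C#3 → G#2.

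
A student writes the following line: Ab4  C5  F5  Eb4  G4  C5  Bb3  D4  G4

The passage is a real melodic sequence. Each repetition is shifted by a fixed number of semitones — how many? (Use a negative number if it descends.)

-5

Taking 3-note groups, the heads are Ab4, Eb4, Bb3: the pattern moves down a 4th.
Ab4→Eb4 is 63 − 68 = -5 semitones.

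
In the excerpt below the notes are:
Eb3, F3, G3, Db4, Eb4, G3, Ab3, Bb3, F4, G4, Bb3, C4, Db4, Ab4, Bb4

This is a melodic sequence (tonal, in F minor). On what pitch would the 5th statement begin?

Unit = 5 notes; the statements start on Eb3, G3, Bb3, moving up a 3rd each time.
Continuing: Db4 → F4. Statement 5 starts on F4.

F4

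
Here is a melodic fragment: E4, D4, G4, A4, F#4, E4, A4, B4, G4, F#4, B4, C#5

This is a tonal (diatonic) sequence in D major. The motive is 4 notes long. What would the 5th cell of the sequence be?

Taking 4-note groups, the heads are E4, F#4, G4: the pattern moves up a 2nd.
Continuing the starts: A4 → B4.
So cell 5 is B4 A4 D5 E5.

B4 A4 D5 E5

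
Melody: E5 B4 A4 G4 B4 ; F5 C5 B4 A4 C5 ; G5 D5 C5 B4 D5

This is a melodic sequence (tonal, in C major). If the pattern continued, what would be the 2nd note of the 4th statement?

E5

The unit is 5 notes. Position-2 pitches of the 3 shown cells: B4, C5, D5.
From D5, up a 2nd gives E5.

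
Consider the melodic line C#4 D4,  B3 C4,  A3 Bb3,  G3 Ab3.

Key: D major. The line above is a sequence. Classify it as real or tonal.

Each cell has the same semitone pattern (1,) — intervals are preserved exactly.
And C4 lies outside D major, so the sequence is real rather than tonal.

real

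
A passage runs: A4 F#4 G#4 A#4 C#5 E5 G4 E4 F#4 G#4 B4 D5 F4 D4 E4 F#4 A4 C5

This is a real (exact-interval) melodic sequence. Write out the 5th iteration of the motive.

Db4 Bb3 C4 D4 F4 Ab4

With a 6-note motive the entries are A4, G4, F4, each down a 2nd from the previous.
Carrying on: Eb4 → Db4.
Statement 5 starts on Db4 and keeps the same exact contour: Db4 Bb3 C4 D4 F4 Ab4.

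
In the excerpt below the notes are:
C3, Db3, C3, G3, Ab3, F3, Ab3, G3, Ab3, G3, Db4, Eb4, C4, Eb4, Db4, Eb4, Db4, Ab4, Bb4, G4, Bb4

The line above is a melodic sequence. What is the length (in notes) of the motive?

There are 21 notes; a 7-note unit gives 3 cells:
C3 Db3 C3 G3 Ab3 F3 Ab3 | G3 Ab3 G3 Db4 Eb4 C4 Eb4 | Db4 Eb4 Db4 Ab4 Bb4 G4 Bb4
Every group is a transposition up a 5th of the one before; no shorter unit works.

7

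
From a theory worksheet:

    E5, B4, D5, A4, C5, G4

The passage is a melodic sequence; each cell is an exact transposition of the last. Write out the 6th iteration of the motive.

Taking 2-note groups, the heads are E5, D5, C5: the pattern moves down a 2nd.
Extending down a 2nd: Bb4 → Ab4 → Gb4.
From Gb4 the exact shape gives Gb4 Db4.

Gb4 Db4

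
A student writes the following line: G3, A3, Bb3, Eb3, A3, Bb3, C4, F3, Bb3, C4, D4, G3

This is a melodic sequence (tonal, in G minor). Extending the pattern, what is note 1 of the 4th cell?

C4

Grouping in 4s, the 1st note of each cell is G3, A3, Bb3.
One more up a 2nd gives C4.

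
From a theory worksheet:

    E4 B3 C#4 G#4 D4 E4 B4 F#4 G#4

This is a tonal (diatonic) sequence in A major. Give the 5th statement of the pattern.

F#5 C#5 D5

Unit = 3 notes; the statements start on E4, G#4, B4, moving up a 3rd each time.
Continuing the starts: D5 → F#5.
From F#5 the diatonic shape gives F#5 C#5 D5.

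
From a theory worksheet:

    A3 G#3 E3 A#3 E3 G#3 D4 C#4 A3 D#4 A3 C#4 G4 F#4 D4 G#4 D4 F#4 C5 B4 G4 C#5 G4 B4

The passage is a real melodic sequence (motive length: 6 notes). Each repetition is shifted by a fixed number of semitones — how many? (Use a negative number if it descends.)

With a 6-note motive the entries are A3, D4, G4, C5, each up a 4th from the previous.
A3→D4 is 62 − 57 = 5 semitones.

5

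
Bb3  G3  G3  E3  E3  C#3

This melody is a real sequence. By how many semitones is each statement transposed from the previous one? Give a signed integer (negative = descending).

The 2-note cells begin on Bb3, G3, E3 — each down a 3rd from the last.
Counting half-steps from Bb3 to G3: -3.

-3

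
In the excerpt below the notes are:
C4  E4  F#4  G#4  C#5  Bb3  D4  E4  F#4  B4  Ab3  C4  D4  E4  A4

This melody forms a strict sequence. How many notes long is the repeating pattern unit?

5

Try groups of 5 (3 cells in 15 notes):
C4 E4 F#4 G#4 C#5 | Bb3 D4 E4 F#4 B4 | Ab3 C4 D4 E4 A4
Each cell is the previous one down a 2nd — so the unit is 5 notes.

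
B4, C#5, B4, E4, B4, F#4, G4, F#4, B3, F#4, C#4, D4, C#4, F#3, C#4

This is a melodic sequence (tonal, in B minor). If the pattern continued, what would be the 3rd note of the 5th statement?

D3

The unit is 5 notes. Position-3 pitches of the 3 shown cells: B4, F#4, C#4.
Carrying that down a 4th forward: G3 → D3.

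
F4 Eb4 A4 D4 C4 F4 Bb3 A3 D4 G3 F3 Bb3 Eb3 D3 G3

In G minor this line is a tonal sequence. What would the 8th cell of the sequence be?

Taking 3-note groups, the heads are F4, D4, Bb3, G3, Eb3: the pattern moves down a 3rd.
Carrying on: C3 → A2 → F2.
Statement 8 starts on F2 and keeps the same diatonic contour: F2 Eb2 A2.

F2 Eb2 A2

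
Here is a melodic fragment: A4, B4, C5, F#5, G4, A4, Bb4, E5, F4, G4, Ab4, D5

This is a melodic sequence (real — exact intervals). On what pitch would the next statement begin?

Eb4

The 4-note cells begin on A4, G4, F4 — each down a 2nd from the last.
One more step down a 2nd gives Eb4.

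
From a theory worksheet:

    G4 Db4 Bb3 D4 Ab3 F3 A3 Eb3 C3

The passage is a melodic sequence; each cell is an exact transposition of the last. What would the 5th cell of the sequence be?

B2 F2 D2

With a 3-note motive the entries are G4, D4, A3, each down a 4th from the previous.
Extending down a 4th: E3 → B2.
So cell 5 is B2 F2 D2.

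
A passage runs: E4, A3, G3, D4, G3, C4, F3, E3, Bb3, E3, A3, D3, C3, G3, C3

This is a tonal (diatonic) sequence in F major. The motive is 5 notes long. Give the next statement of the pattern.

Taking 5-note groups, the heads are E4, C4, A3: the pattern moves down a 3rd.
So cell 4 is F3 Bb2 A2 E3 A2.

F3 Bb2 A2 E3 A2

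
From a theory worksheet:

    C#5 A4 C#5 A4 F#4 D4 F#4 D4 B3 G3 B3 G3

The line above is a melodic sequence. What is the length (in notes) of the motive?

4

There are 12 notes; a 4-note unit gives 3 cells:
C#5 A4 C#5 A4 | F#4 D4 F#4 D4 | B3 G3 B3 G3
That's a consistent down a 5th shift per cell, and no other grouping gives one.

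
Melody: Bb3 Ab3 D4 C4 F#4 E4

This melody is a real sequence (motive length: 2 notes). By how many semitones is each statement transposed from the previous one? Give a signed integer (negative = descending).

4

The 2-note cells begin on Bb3, D4, F#4 — each up a 3rd from the last.
Bb3→D4 is 62 − 58 = 4 semitones.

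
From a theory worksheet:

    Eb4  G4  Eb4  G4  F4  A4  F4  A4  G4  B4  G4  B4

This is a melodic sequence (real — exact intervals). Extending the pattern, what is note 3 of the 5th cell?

B4

The unit is 4 notes. Position-3 pitches of the 3 shown cells: Eb4, F4, G4.
Carrying that up a 2nd forward: A4 → B4.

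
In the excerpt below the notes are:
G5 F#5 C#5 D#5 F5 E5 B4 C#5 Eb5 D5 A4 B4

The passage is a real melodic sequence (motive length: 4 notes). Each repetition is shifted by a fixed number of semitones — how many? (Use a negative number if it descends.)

-2

Taking 4-note groups, the heads are G5, F5, Eb5: the pattern moves down a 2nd.
G5→F5 is 77 − 79 = -2 semitones.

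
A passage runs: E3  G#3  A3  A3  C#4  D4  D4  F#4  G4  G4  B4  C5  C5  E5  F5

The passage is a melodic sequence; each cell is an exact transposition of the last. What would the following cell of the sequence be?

Unit = 3 notes; the statements start on E3, A3, D4, G4, C5, moving up a 4th each time.
So cell 6 is F5 A5 Bb5.

F5 A5 Bb5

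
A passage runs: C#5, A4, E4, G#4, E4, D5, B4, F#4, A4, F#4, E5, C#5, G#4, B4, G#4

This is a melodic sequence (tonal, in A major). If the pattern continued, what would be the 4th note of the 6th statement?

The unit is 5 notes. Position-4 pitches of the 3 shown cells: G#4, A4, B4.
Each moves up a 2nd. Continuing: C#5 → D5 → E5.

E5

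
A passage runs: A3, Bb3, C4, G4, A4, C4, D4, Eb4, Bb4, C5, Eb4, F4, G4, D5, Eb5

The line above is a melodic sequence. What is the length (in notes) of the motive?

15 notes total. Splitting into 3 groups of 5:
A3 Bb3 C4 G4 A4 | C4 D4 Eb4 Bb4 C5 | Eb4 F4 G4 D5 Eb5
That's a consistent up a 3rd shift per cell, and no other grouping gives one.

5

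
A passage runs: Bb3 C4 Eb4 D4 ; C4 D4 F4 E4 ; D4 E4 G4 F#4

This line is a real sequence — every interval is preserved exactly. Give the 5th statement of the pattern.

F#4 G#4 B4 A#4

With a 4-note motive the entries are Bb3, C4, D4, each up a 2nd from the previous.
Carrying on: E4 → F#4.
From F#4 the exact shape gives F#4 G#4 B4 A#4.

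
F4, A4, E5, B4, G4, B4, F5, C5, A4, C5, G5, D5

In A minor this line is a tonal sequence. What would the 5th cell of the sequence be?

C5 E5 B5 F5

With a 4-note motive the entries are F4, G4, A4, each up a 2nd from the previous.
Continuing the starts: B4 → C5.
So cell 5 is C5 E5 B5 F5.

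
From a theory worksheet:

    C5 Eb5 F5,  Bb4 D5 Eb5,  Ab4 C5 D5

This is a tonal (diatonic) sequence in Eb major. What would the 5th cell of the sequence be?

The 3-note cells begin on C5, Bb4, Ab4 — each down a 2nd from the last.
Extending down a 2nd: G4 → F4.
So cell 5 is F4 Ab4 Bb4.

F4 Ab4 Bb4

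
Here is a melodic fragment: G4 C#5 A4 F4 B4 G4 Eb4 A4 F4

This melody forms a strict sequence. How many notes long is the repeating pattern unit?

Try groups of 3 (3 cells in 9 notes):
G4 C#5 A4 | F4 B4 G4 | Eb4 A4 F4
Each cell is the previous one down a 2nd — so the unit is 3 notes.

3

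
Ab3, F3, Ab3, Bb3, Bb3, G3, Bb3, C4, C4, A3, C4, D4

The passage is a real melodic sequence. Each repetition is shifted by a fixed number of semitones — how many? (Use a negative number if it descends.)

2

Taking 4-note groups, the heads are Ab3, Bb3, C4: the pattern moves up a 2nd.
Ab3→Bb3 is 58 − 56 = 2 semitones.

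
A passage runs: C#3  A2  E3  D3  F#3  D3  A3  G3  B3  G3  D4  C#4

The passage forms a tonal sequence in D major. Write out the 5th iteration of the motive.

With a 4-note motive the entries are C#3, F#3, B3, each up a 4th from the previous.
Extending up a 4th: E4 → A4.
From A4 the diatonic shape gives A4 F#4 C#5 B4.

A4 F#4 C#5 B4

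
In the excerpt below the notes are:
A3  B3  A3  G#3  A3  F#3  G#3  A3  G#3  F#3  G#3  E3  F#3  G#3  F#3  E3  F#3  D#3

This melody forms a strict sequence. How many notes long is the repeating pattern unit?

There are 18 notes; a 6-note unit gives 3 cells:
A3 B3 A3 G#3 A3 F#3 | G#3 A3 G#3 F#3 G#3 E3 | F#3 G#3 F#3 E3 F#3 D#3
Every group is a transposition down a 2nd of the one before; no shorter unit works.

6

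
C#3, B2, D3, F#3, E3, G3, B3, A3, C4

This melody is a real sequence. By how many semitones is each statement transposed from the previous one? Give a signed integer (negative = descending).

Unit = 3 notes; the statements start on C#3, F#3, B3, moving up a 4th each time.
Counting half-steps from C#3 to F#3: 5.

5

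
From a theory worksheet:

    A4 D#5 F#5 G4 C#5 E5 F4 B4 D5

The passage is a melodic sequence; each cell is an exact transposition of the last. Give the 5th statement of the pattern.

Db4 G4 Bb4

With a 3-note motive the entries are A4, G4, F4, each down a 2nd from the previous.
Extending down a 2nd: Eb4 → Db4.
From Db4 the exact shape gives Db4 G4 Bb4.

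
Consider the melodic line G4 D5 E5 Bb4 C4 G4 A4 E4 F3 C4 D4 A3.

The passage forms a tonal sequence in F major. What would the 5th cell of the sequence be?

E2 Bb2 C3 G2

The 4-note cells begin on G4, C4, F3 — each down a 5th from the last.
Carrying on: Bb2 → E2.
So cell 5 is E2 Bb2 C3 G2.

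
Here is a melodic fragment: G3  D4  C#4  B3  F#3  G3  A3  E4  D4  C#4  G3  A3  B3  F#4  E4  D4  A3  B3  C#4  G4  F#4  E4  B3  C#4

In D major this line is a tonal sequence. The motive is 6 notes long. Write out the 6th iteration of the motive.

E4 B4 A4 G4 D4 E4

The 6-note cells begin on G3, A3, B3, C#4 — each up a 2nd from the last.
Extending up a 2nd: D4 → E4.
From E4 the diatonic shape gives E4 B4 A4 G4 D4 E4.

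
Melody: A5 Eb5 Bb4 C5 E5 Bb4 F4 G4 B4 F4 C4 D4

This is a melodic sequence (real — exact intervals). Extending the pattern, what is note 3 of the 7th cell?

E2

Grouping in 4s, the 3rd note of each cell is Bb4, F4, C4.
Carrying that down a 4th forward: G3 → D3 → A2 → E2.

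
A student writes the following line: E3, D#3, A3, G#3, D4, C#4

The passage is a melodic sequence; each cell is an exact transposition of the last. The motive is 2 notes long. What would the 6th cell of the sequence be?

With a 2-note motive the entries are E3, A3, D4, each up a 4th from the previous.
Carrying on: G4 → C5 → F5.
Statement 6 starts on F5 and keeps the same exact contour: F5 E5.

F5 E5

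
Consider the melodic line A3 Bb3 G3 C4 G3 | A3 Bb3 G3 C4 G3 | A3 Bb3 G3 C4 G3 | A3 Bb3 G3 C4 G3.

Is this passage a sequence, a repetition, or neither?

repetition

Each 5-note cell is identical (A3 Bb3 G3 C4 G3), restated at the same pitch.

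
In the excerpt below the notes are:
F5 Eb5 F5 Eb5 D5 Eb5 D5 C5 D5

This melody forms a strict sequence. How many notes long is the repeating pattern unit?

3

Try groups of 3 (3 cells in 9 notes):
F5 Eb5 F5 | Eb5 D5 Eb5 | D5 C5 D5
Each cell is the previous one down a 2nd — so the unit is 3 notes.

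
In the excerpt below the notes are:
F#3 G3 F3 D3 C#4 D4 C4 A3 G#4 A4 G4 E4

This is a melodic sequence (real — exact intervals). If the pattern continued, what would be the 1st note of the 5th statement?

The unit is 4 notes. Position-1 pitches of the 3 shown cells: F#3, C#4, G#4.
Each moves up a 5th. Continuing: D#5 → A#5.

A#5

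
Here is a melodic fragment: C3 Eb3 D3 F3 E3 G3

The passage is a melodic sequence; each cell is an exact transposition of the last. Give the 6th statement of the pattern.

Taking 2-note groups, the heads are C3, D3, E3: the pattern moves up a 2nd.
Continuing the starts: F#3 → G#3 → A#3.
From A#3 the exact shape gives A#3 C#4.

A#3 C#4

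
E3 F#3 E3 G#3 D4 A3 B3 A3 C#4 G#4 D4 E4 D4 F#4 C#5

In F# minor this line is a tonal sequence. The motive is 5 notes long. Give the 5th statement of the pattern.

C#5 D5 C#5 E5 B5

Unit = 5 notes; the statements start on E3, A3, D4, moving up a 4th each time.
Carrying on: G#4 → C#5.
So cell 5 is C#5 D5 C#5 E5 B5.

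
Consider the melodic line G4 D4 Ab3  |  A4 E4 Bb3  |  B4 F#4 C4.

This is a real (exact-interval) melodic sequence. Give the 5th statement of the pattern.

The 3-note cells begin on G4, A4, B4 — each up a 2nd from the last.
Extending up a 2nd: C#5 → D#5.
Statement 5 starts on D#5 and keeps the same exact contour: D#5 A#4 E4.

D#5 A#4 E4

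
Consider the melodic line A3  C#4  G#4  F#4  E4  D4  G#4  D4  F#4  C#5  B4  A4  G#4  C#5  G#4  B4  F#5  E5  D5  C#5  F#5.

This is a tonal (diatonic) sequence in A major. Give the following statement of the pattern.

C#5 E5 B5 A5 G#5 F#5 B5

Taking 7-note groups, the heads are A3, D4, G#4: the pattern moves up a 4th.
From C#5 the diatonic shape gives C#5 E5 B5 A5 G#5 F#5 B5.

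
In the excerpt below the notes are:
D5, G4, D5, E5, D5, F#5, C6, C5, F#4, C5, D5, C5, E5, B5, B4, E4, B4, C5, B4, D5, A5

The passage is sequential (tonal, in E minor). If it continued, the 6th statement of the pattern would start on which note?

F#4

Unit = 7 notes; the statements start on D5, C5, B4, moving down a 2nd each time.
Continuing: A4 → G4 → F#4. Statement 6 starts on F#4.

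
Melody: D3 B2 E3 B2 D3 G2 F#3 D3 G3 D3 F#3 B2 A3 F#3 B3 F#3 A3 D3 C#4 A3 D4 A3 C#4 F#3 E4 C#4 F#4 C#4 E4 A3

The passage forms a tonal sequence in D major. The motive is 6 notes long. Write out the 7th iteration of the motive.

With a 6-note motive the entries are D3, F#3, A3, C#4, E4, each up a 3rd from the previous.
Carrying on: G4 → B4.
From B4 the diatonic shape gives B4 G4 C#5 G4 B4 E4.

B4 G4 C#5 G4 B4 E4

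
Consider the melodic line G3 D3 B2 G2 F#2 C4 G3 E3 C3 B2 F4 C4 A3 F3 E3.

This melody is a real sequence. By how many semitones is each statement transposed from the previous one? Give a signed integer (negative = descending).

Unit = 5 notes; the statements start on G3, C4, F4, moving up a 4th each time.
Counting half-steps from G3 to C4: 5.

5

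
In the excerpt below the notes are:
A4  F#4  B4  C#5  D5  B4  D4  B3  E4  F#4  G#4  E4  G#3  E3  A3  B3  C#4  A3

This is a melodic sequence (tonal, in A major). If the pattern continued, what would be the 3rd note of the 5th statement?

G#2

Grouping in 6s, the 3rd note of each cell is B4, E4, A3.
Each moves down a 5th. Continuing: D3 → G#2.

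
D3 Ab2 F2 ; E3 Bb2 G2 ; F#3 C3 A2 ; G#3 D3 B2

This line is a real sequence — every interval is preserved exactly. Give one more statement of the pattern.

Taking 3-note groups, the heads are D3, E3, F#3, G#3: the pattern moves up a 2nd.
From A#3 the exact shape gives A#3 E3 C#3.

A#3 E3 C#3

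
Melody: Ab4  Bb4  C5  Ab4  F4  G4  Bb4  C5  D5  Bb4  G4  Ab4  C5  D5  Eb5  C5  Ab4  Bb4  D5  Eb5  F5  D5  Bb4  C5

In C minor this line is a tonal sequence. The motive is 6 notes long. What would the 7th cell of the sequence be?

G5 Ab5 Bb5 G5 Eb5 F5

With a 6-note motive the entries are Ab4, Bb4, C5, D5, each up a 2nd from the previous.
Continuing the starts: Eb5 → F5 → G5.
So cell 7 is G5 Ab5 Bb5 G5 Eb5 F5.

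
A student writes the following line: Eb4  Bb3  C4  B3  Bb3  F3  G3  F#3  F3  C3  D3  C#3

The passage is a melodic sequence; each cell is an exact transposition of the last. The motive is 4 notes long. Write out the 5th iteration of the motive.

Unit = 4 notes; the statements start on Eb4, Bb3, F3, moving down a 4th each time.
Extending down a 4th: C3 → G2.
Statement 5 starts on G2 and keeps the same exact contour: G2 D2 E2 D#2.

G2 D2 E2 D#2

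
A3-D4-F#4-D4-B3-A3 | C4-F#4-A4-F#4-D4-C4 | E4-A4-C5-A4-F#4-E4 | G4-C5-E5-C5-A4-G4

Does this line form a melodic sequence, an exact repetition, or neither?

Each 6-note cell is the previous one transposed up a 3rd.

sequence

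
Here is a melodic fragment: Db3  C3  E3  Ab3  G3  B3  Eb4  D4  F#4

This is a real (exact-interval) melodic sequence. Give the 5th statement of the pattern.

Unit = 3 notes; the statements start on Db3, Ab3, Eb4, moving up a 5th each time.
Continuing the starts: Bb4 → F5.
Statement 5 starts on F5 and keeps the same exact contour: F5 E5 G#5.

F5 E5 G#5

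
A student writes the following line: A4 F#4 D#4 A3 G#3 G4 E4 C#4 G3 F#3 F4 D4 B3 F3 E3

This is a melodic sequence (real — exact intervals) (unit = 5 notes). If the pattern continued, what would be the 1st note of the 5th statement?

Db4

Grouping in 5s, the 1st note of each cell is A4, G4, F4.
Carrying that down a 2nd forward: Eb4 → Db4.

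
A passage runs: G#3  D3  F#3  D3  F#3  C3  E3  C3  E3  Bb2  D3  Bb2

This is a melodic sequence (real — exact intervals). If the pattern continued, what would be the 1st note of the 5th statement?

C3

Grouping in 4s, the 1st note of each cell is G#3, F#3, E3.
Each moves down a 2nd. Continuing: D3 → C3.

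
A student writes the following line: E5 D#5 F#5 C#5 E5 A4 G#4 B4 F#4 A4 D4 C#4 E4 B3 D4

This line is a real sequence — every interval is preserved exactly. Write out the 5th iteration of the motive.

C3 B2 D3 A2 C3

With a 5-note motive the entries are E5, A4, D4, each down a 5th from the previous.
Continuing the starts: G3 → C3.
From C3 the exact shape gives C3 B2 D3 A2 C3.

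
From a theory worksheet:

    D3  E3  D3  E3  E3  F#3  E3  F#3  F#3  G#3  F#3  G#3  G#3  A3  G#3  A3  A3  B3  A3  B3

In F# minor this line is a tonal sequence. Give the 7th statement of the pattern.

Taking 4-note groups, the heads are D3, E3, F#3, G#3, A3: the pattern moves up a 2nd.
Continuing the starts: B3 → C#4.
So cell 7 is C#4 D4 C#4 D4.

C#4 D4 C#4 D4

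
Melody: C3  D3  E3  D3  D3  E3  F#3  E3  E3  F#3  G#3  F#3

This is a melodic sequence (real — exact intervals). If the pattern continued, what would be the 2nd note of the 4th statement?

Grouping in 4s, the 2nd note of each cell is D3, E3, F#3.
One more up a 2nd gives G#3.

G#3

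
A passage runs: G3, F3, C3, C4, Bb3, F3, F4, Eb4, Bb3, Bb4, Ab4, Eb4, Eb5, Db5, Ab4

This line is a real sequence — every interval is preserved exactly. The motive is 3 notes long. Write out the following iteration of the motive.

The 3-note cells begin on G3, C4, F4, Bb4, Eb5 — each up a 4th from the last.
So cell 6 is Ab5 Gb5 Db5.

Ab5 Gb5 Db5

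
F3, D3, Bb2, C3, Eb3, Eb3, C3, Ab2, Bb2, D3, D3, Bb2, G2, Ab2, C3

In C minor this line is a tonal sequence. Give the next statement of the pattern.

Unit = 5 notes; the statements start on F3, Eb3, D3, moving down a 2nd each time.
From C3 the diatonic shape gives C3 Ab2 F2 G2 Bb2.

C3 Ab2 F2 G2 Bb2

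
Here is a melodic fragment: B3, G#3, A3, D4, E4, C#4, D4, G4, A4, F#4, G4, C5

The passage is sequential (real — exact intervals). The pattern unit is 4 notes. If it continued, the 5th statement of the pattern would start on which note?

With a 4-note motive the entries are B3, E4, A4, each up a 4th from the previous.
Continuing: D5 → G5. Statement 5 starts on G5.

G5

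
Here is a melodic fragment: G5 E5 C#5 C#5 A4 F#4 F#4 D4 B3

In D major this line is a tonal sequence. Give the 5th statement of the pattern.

E3 C#3 A2

Unit = 3 notes; the statements start on G5, C#5, F#4, moving down a 5th each time.
Extending down a 5th: B3 → E3.
From E3 the diatonic shape gives E3 C#3 A2.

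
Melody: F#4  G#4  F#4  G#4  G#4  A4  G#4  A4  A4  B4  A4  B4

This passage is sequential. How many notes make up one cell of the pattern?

4

There are 12 notes; a 4-note unit gives 3 cells:
F#4 G#4 F#4 G#4 | G#4 A4 G#4 A4 | A4 B4 A4 B4
Each cell is the previous one up a 2nd — so the unit is 4 notes.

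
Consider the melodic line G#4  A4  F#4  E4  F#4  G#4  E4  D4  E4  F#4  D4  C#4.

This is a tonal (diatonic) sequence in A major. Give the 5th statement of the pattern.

The 4-note cells begin on G#4, F#4, E4 — each down a 2nd from the last.
Continuing the starts: D4 → C#4.
So cell 5 is C#4 D4 B3 A3.

C#4 D4 B3 A3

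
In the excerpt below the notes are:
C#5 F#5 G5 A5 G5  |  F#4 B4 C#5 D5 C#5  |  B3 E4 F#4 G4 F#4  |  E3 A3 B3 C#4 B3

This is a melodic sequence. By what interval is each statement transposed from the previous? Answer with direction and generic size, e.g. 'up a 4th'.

down a 5th

The 5-note cells begin on C#5, F#4, B3, E3 — each down a 5th from the last.
From C#5 to F#4: down a 5th.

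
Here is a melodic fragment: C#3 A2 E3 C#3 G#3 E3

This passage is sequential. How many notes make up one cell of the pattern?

Try groups of 2 (3 cells in 6 notes):
C#3 A2 | E3 C#3 | G#3 E3
That's a consistent up a 3rd shift per cell, and no other grouping gives one.

2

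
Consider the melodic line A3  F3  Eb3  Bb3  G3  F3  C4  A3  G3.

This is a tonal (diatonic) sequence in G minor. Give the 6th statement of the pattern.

With a 3-note motive the entries are A3, Bb3, C4, each up a 2nd from the previous.
Extending up a 2nd: D4 → Eb4 → F4.
So cell 6 is F4 D4 C4.

F4 D4 C4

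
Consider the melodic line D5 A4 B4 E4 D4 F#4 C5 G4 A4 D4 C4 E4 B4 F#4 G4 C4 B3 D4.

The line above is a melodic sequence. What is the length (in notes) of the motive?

There are 18 notes; a 6-note unit gives 3 cells:
D5 A4 B4 E4 D4 F#4 | C5 G4 A4 D4 C4 E4 | B4 F#4 G4 C4 B3 D4
Every group is a transposition down a 2nd of the one before; no shorter unit works.

6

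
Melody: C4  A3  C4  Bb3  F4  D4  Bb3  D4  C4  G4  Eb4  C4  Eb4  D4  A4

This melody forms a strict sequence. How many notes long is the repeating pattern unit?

Try groups of 5 (3 cells in 15 notes):
C4 A3 C4 Bb3 F4 | D4 Bb3 D4 C4 G4 | Eb4 C4 Eb4 D4 A4
Every group is a transposition up a 2nd of the one before; no shorter unit works.

5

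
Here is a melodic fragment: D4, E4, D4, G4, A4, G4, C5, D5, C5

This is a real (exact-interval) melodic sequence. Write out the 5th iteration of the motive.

Bb5 C6 Bb5

With a 3-note motive the entries are D4, G4, C5, each up a 4th from the previous.
Extending up a 4th: F5 → Bb5.
From Bb5 the exact shape gives Bb5 C6 Bb5.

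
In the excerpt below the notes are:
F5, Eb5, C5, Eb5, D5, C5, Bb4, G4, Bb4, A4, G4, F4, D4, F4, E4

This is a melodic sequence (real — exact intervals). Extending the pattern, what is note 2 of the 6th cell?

With 5-note cells, note 2 of each statement runs Eb5, Bb4, F4.
Each moves down a 4th. Continuing: C4 → G3 → D3.

D3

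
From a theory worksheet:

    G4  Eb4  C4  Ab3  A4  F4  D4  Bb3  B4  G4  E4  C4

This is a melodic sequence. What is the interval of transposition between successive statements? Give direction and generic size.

up a 2nd

Unit = 4 notes; the statements start on G4, A4, B4, moving up a 2nd each time.
From G4 to A4: up a 2nd.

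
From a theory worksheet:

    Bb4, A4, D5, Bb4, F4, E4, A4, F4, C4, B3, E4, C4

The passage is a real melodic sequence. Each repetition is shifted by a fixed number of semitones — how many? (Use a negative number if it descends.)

The 4-note cells begin on Bb4, F4, C4 — each down a 4th from the last.
Bb4 to F4 spans -5 semitones.

-5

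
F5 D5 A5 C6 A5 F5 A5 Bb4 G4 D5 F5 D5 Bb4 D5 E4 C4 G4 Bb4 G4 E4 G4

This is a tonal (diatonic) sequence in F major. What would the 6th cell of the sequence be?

G2 E2 Bb2 D3 Bb2 G2 Bb2

Unit = 7 notes; the statements start on F5, Bb4, E4, moving down a 5th each time.
Continuing the starts: A3 → D3 → G2.
From G2 the diatonic shape gives G2 E2 Bb2 D3 Bb2 G2 Bb2.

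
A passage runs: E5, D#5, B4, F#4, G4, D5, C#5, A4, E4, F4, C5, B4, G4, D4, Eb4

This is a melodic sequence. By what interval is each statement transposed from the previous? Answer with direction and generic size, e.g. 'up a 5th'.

Unit = 5 notes; the statements start on E5, D5, C5, moving down a 2nd each time.
From E5 to D5: down a 2nd.

down a 2nd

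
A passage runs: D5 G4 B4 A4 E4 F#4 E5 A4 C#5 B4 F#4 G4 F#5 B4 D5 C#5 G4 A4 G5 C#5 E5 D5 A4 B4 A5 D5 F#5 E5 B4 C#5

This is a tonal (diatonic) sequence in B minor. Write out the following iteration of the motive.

B5 E5 G5 F#5 C#5 D5

The 6-note cells begin on D5, E5, F#5, G5, A5 — each up a 2nd from the last.
So cell 6 is B5 E5 G5 F#5 C#5 D5.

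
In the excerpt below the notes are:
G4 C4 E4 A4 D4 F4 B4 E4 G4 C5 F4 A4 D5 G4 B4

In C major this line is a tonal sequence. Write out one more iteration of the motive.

E5 A4 C5

The 3-note cells begin on G4, A4, B4, C5, D5 — each up a 2nd from the last.
So cell 6 is E5 A4 C5.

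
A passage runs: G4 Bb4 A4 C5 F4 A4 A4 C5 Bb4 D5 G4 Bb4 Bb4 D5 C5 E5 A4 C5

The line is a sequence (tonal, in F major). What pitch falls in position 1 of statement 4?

With 6-note cells, note 1 of each statement runs G4, A4, Bb4.
One more up a 2nd gives C5.

C5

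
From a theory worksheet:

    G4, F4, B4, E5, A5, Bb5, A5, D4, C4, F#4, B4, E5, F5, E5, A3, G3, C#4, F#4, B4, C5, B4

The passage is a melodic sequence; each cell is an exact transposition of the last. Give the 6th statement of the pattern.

F#2 E2 A#2 D#3 G#3 A3 G#3

Taking 7-note groups, the heads are G4, D4, A3: the pattern moves down a 4th.
Extending down a 4th: E3 → B2 → F#2.
So cell 6 is F#2 E2 A#2 D#3 G#3 A3 G#3.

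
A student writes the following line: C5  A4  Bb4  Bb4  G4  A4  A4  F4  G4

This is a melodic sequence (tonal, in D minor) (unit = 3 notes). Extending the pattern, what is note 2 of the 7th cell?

Bb3

Grouping in 3s, the 2nd note of each cell is A4, G4, F4.
Carrying that down a 2nd forward: E4 → D4 → C4 → Bb3.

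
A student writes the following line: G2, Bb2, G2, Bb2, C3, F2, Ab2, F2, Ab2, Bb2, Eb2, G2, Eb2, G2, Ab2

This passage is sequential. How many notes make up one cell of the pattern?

There are 15 notes; a 5-note unit gives 3 cells:
G2 Bb2 G2 Bb2 C3 | F2 Ab2 F2 Ab2 Bb2 | Eb2 G2 Eb2 G2 Ab2
Every group is a transposition down a 2nd of the one before; no shorter unit works.

5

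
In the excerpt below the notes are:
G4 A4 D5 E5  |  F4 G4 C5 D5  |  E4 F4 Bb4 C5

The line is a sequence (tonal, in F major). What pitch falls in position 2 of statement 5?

Grouping in 4s, the 2nd note of each cell is A4, G4, F4.
Extending down a 2nd: E4 → D4.

D4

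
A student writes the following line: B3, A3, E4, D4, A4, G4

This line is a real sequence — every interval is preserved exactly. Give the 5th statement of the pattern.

Unit = 2 notes; the statements start on B3, E4, A4, moving up a 4th each time.
Continuing the starts: D5 → G5.
So cell 5 is G5 F5.

G5 F5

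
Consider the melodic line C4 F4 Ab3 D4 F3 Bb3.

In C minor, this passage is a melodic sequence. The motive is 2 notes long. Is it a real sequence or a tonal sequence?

Every note is diatonic to C minor.
Cell 1 has +5 semitones from note 1 to 2, but cell 2 has +6 — the interval quality changes while the contour stays the same, which is the hallmark of a tonal sequence.

tonal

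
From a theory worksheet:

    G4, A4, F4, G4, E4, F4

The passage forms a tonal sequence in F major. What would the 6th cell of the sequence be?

Bb3 C4

Unit = 2 notes; the statements start on G4, F4, E4, moving down a 2nd each time.
Extending down a 2nd: D4 → C4 → Bb3.
From Bb3 the diatonic shape gives Bb3 C4.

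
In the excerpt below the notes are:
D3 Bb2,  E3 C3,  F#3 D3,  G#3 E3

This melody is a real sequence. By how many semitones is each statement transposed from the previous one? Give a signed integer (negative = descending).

2

With a 2-note motive the entries are D3, E3, F#3, G#3, each up a 2nd from the previous.
D3→E3 is 52 − 50 = 2 semitones.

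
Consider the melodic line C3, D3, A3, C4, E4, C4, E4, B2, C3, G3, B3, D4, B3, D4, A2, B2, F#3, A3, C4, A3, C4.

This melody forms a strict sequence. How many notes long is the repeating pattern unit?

There are 21 notes; a 7-note unit gives 3 cells:
C3 D3 A3 C4 E4 C4 E4 | B2 C3 G3 B3 D4 B3 D4 | A2 B2 F#3 A3 C4 A3 C4
Every group is a transposition down a 2nd of the one before; no shorter unit works.

7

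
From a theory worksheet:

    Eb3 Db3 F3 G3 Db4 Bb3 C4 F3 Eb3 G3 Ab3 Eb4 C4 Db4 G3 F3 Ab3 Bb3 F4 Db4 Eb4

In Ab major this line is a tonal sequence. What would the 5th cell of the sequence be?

Bb3 Ab3 C4 Db4 Ab4 F4 G4

Unit = 7 notes; the statements start on Eb3, F3, G3, moving up a 2nd each time.
Carrying on: Ab3 → Bb3.
So cell 5 is Bb3 Ab3 C4 Db4 Ab4 F4 G4.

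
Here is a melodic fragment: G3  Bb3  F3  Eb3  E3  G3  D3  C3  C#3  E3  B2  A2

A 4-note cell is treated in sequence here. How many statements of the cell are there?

3

12 notes in groups of 4 gives 12/4 = 3 statements.
Starts: G3, E3, C#3 — each down a 3rd.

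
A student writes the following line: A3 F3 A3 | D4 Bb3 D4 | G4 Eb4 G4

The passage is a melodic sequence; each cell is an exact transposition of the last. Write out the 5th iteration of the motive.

F5 Db5 F5

Taking 3-note groups, the heads are A3, D4, G4: the pattern moves up a 4th.
Carrying on: C5 → F5.
So cell 5 is F5 Db5 F5.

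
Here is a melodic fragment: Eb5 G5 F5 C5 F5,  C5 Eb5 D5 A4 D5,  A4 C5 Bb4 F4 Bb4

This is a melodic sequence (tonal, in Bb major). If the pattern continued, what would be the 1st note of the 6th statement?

With 5-note cells, note 1 of each statement runs Eb5, C5, A4.
Extending down a 3rd: F4 → D4 → Bb3.

Bb3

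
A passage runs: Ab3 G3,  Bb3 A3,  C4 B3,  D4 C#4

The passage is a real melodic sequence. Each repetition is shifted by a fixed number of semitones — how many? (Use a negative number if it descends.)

Taking 2-note groups, the heads are Ab3, Bb3, C4, D4: the pattern moves up a 2nd.
Ab3 to Bb3 spans +2 semitones.

2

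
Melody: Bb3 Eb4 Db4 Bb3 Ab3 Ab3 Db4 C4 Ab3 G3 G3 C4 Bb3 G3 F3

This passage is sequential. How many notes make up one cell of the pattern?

Try groups of 5 (3 cells in 15 notes):
Bb3 Eb4 Db4 Bb3 Ab3 | Ab3 Db4 C4 Ab3 G3 | G3 C4 Bb3 G3 F3
That's a consistent down a 2nd shift per cell, and no other grouping gives one.

5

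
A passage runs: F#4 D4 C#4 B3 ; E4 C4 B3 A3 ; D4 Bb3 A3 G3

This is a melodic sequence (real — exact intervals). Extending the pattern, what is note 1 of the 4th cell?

Grouping in 4s, the 1st note of each cell is F#4, E4, D4.
One more down a 2nd gives C4.

C4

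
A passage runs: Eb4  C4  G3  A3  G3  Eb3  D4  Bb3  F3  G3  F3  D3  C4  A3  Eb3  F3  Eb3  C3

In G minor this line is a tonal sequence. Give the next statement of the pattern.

Unit = 6 notes; the statements start on Eb4, D4, C4, moving down a 2nd each time.
Statement 4 starts on Bb3 and keeps the same diatonic contour: Bb3 G3 D3 Eb3 D3 Bb2.

Bb3 G3 D3 Eb3 D3 Bb2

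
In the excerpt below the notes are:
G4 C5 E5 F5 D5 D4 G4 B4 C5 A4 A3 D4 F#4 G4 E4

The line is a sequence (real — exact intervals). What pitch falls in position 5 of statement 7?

With 5-note cells, note 5 of each statement runs D5, A4, E4.
Extending down a 4th: B3 → F#3 → C#3 → G#2.

G#2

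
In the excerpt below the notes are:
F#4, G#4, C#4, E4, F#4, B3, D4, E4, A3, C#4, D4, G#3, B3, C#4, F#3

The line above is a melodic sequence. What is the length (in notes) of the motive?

Try groups of 3 (5 cells in 15 notes):
F#4 G#4 C#4 | E4 F#4 B3 | D4 E4 A3 | C#4 D4 G#3 | B3 C#4 F#3
Every group is a transposition down a 2nd of the one before; no shorter unit works.

3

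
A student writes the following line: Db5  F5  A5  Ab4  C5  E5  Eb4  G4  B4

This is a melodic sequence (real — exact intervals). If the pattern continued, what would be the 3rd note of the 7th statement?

Grouping in 3s, the 3rd note of each cell is A5, E5, B4.
Extending down a 4th: F#4 → C#4 → G#3 → D#3.

D#3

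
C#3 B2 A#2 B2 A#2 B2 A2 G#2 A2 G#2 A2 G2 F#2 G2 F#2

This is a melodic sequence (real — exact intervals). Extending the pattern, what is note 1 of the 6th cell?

Eb2

The unit is 5 notes. Position-1 pitches of the 3 shown cells: C#3, B2, A2.
Extending down a 2nd: G2 → F2 → Eb2.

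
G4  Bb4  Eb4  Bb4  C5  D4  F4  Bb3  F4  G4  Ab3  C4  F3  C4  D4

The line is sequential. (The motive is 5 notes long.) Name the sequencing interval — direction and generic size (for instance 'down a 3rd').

down a 4th

Unit = 5 notes; the statements start on G4, D4, Ab3, moving down a 4th each time.
G4 to D4 is down a 4th.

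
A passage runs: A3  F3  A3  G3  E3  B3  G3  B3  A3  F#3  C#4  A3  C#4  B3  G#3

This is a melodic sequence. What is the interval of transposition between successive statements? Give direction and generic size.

With a 5-note motive the entries are A3, B3, C#4, each up a 2nd from the previous.
From A3 to B3: up a 2nd.

up a 2nd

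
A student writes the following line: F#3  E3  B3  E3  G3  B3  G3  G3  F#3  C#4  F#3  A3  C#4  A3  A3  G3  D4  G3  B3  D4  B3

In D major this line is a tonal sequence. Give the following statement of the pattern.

B3 A3 E4 A3 C#4 E4 C#4

Unit = 7 notes; the statements start on F#3, G3, A3, moving up a 2nd each time.
So cell 4 is B3 A3 E4 A3 C#4 E4 C#4.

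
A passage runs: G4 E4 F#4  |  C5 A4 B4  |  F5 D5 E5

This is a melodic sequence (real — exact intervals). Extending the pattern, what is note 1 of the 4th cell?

With 3-note cells, note 1 of each statement runs G4, C5, F5.
From F5, up a 4th gives Bb5.

Bb5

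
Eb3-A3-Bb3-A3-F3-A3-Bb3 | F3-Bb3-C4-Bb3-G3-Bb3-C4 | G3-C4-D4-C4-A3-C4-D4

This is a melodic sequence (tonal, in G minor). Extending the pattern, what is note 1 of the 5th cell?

Bb3

With 7-note cells, note 1 of each statement runs Eb3, F3, G3.
Carrying that up a 2nd forward: A3 → Bb3.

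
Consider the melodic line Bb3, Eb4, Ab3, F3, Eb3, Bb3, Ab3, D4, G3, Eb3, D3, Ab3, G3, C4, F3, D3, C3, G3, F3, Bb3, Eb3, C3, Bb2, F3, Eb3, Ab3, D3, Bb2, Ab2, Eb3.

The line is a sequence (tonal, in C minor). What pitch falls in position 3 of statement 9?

With 6-note cells, note 3 of each statement runs Ab3, G3, F3, Eb3, D3.
Each moves down a 2nd. Continuing: C3 → Bb2 → Ab2 → G2.

G2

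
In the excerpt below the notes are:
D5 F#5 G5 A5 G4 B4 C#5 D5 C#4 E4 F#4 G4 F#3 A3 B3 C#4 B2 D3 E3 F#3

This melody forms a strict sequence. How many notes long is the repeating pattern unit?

Try groups of 4 (5 cells in 20 notes):
D5 F#5 G5 A5 | G4 B4 C#5 D5 | C#4 E4 F#4 G4 | F#3 A3 B3 C#4 | B2 D3 E3 F#3
That's a consistent down a 5th shift per cell, and no other grouping gives one.

4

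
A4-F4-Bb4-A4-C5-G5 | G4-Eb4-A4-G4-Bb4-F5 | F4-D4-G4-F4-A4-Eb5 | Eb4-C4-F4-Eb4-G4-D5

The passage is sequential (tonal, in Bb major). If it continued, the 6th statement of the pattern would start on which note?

Unit = 6 notes; the statements start on A4, G4, F4, Eb4, moving down a 2nd each time.
Extending the heads down a 2nd: D4 → C4.

C4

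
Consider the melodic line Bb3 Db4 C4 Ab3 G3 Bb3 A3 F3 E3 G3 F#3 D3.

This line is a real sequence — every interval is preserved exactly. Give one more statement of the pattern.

The 4-note cells begin on Bb3, G3, E3 — each down a 3rd from the last.
Statement 4 starts on C#3 and keeps the same exact contour: C#3 E3 D#3 B2.

C#3 E3 D#3 B2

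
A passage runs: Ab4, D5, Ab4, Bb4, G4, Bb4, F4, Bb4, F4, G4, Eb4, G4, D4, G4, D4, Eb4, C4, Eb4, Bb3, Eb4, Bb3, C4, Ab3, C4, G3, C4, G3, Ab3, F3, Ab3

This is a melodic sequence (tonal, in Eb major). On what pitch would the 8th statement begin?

The 6-note cells begin on Ab4, F4, D4, Bb3, G3 — each down a 3rd from the last.
Extending the heads down a 3rd: Eb3 → C3 → Ab2.

Ab2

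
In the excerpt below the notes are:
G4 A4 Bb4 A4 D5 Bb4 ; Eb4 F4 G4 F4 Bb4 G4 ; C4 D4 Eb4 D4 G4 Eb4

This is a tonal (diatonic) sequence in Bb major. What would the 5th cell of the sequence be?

With a 6-note motive the entries are G4, Eb4, C4, each down a 3rd from the previous.
Carrying on: A3 → F3.
From F3 the diatonic shape gives F3 G3 A3 G3 C4 A3.

F3 G3 A3 G3 C4 A3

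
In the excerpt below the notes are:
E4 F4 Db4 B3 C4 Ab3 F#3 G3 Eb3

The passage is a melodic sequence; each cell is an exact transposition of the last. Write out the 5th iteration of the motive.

With a 3-note motive the entries are E4, B3, F#3, each down a 4th from the previous.
Extending down a 4th: C#3 → G#2.
So cell 5 is G#2 A2 F2.

G#2 A2 F2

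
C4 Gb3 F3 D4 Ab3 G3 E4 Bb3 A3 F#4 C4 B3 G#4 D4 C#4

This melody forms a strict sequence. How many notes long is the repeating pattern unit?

3

Try groups of 3 (5 cells in 15 notes):
C4 Gb3 F3 | D4 Ab3 G3 | E4 Bb3 A3 | F#4 C4 B3 | G#4 D4 C#4
That's a consistent up a 2nd shift per cell, and no other grouping gives one.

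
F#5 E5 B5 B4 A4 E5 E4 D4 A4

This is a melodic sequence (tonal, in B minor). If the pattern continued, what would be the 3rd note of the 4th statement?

Grouping in 3s, the 3rd note of each cell is B5, E5, A4.
One more down a 5th gives D4.

D4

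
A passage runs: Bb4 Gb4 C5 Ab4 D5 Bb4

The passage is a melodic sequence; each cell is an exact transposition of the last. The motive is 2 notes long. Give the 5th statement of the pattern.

Taking 2-note groups, the heads are Bb4, C5, D5: the pattern moves up a 2nd.
Extending up a 2nd: E5 → F#5.
So cell 5 is F#5 D5.

F#5 D5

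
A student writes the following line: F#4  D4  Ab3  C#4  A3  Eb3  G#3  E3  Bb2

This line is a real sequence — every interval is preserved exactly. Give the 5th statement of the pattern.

A#2 F#2 C2

The 3-note cells begin on F#4, C#4, G#3 — each down a 4th from the last.
Continuing the starts: D#3 → A#2.
From A#2 the exact shape gives A#2 F#2 C2.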